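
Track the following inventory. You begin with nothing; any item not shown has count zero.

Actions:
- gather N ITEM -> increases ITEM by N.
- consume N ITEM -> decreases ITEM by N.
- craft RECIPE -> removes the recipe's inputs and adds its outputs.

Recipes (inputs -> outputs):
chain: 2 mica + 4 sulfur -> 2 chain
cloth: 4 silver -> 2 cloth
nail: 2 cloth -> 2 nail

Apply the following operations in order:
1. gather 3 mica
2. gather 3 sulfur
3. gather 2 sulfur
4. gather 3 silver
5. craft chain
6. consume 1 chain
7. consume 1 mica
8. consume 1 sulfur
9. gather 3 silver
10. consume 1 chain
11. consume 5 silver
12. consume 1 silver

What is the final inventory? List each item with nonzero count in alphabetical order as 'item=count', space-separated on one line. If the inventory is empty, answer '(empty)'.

After 1 (gather 3 mica): mica=3
After 2 (gather 3 sulfur): mica=3 sulfur=3
After 3 (gather 2 sulfur): mica=3 sulfur=5
After 4 (gather 3 silver): mica=3 silver=3 sulfur=5
After 5 (craft chain): chain=2 mica=1 silver=3 sulfur=1
After 6 (consume 1 chain): chain=1 mica=1 silver=3 sulfur=1
After 7 (consume 1 mica): chain=1 silver=3 sulfur=1
After 8 (consume 1 sulfur): chain=1 silver=3
After 9 (gather 3 silver): chain=1 silver=6
After 10 (consume 1 chain): silver=6
After 11 (consume 5 silver): silver=1
After 12 (consume 1 silver): (empty)

Answer: (empty)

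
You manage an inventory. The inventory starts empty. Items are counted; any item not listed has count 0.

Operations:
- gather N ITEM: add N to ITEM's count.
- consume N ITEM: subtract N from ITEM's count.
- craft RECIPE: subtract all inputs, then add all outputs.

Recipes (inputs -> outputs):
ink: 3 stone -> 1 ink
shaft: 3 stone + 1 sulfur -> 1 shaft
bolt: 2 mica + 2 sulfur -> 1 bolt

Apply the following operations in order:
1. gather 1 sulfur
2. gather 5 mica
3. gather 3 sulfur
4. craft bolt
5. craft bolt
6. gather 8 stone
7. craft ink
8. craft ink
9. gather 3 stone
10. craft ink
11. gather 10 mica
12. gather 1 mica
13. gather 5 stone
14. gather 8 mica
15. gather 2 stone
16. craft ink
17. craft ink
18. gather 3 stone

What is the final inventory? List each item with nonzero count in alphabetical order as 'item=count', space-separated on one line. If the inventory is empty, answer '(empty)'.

After 1 (gather 1 sulfur): sulfur=1
After 2 (gather 5 mica): mica=5 sulfur=1
After 3 (gather 3 sulfur): mica=5 sulfur=4
After 4 (craft bolt): bolt=1 mica=3 sulfur=2
After 5 (craft bolt): bolt=2 mica=1
After 6 (gather 8 stone): bolt=2 mica=1 stone=8
After 7 (craft ink): bolt=2 ink=1 mica=1 stone=5
After 8 (craft ink): bolt=2 ink=2 mica=1 stone=2
After 9 (gather 3 stone): bolt=2 ink=2 mica=1 stone=5
After 10 (craft ink): bolt=2 ink=3 mica=1 stone=2
After 11 (gather 10 mica): bolt=2 ink=3 mica=11 stone=2
After 12 (gather 1 mica): bolt=2 ink=3 mica=12 stone=2
After 13 (gather 5 stone): bolt=2 ink=3 mica=12 stone=7
After 14 (gather 8 mica): bolt=2 ink=3 mica=20 stone=7
After 15 (gather 2 stone): bolt=2 ink=3 mica=20 stone=9
After 16 (craft ink): bolt=2 ink=4 mica=20 stone=6
After 17 (craft ink): bolt=2 ink=5 mica=20 stone=3
After 18 (gather 3 stone): bolt=2 ink=5 mica=20 stone=6

Answer: bolt=2 ink=5 mica=20 stone=6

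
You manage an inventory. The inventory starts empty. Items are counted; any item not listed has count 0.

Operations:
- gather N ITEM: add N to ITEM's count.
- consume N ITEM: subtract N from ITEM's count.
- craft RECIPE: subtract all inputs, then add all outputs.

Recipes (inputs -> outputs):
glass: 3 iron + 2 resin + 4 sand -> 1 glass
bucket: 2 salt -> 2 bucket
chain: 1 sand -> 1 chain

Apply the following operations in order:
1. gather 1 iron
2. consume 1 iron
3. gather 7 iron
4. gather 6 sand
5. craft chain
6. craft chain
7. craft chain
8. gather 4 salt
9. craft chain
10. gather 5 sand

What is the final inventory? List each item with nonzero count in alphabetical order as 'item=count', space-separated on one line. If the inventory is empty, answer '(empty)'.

Answer: chain=4 iron=7 salt=4 sand=7

Derivation:
After 1 (gather 1 iron): iron=1
After 2 (consume 1 iron): (empty)
After 3 (gather 7 iron): iron=7
After 4 (gather 6 sand): iron=7 sand=6
After 5 (craft chain): chain=1 iron=7 sand=5
After 6 (craft chain): chain=2 iron=7 sand=4
After 7 (craft chain): chain=3 iron=7 sand=3
After 8 (gather 4 salt): chain=3 iron=7 salt=4 sand=3
After 9 (craft chain): chain=4 iron=7 salt=4 sand=2
After 10 (gather 5 sand): chain=4 iron=7 salt=4 sand=7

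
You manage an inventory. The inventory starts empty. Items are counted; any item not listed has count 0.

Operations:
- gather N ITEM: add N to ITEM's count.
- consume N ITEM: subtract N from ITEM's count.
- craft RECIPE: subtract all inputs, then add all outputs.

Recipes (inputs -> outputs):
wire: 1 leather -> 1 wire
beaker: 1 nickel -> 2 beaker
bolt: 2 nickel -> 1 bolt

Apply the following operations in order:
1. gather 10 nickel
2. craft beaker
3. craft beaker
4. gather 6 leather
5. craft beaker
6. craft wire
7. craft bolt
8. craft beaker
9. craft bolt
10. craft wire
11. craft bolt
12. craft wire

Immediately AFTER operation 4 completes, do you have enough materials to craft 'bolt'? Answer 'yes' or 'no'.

Answer: yes

Derivation:
After 1 (gather 10 nickel): nickel=10
After 2 (craft beaker): beaker=2 nickel=9
After 3 (craft beaker): beaker=4 nickel=8
After 4 (gather 6 leather): beaker=4 leather=6 nickel=8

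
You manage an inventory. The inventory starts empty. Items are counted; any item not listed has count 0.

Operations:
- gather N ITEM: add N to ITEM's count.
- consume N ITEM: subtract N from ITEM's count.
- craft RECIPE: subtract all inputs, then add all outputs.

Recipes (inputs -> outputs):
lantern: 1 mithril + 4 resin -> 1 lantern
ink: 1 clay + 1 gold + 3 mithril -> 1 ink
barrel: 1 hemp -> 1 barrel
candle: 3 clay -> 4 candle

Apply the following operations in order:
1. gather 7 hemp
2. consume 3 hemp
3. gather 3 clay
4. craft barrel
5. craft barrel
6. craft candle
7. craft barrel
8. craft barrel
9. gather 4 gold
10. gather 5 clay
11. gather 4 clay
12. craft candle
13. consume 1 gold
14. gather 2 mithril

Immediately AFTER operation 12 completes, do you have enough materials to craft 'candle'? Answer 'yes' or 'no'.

Answer: yes

Derivation:
After 1 (gather 7 hemp): hemp=7
After 2 (consume 3 hemp): hemp=4
After 3 (gather 3 clay): clay=3 hemp=4
After 4 (craft barrel): barrel=1 clay=3 hemp=3
After 5 (craft barrel): barrel=2 clay=3 hemp=2
After 6 (craft candle): barrel=2 candle=4 hemp=2
After 7 (craft barrel): barrel=3 candle=4 hemp=1
After 8 (craft barrel): barrel=4 candle=4
After 9 (gather 4 gold): barrel=4 candle=4 gold=4
After 10 (gather 5 clay): barrel=4 candle=4 clay=5 gold=4
After 11 (gather 4 clay): barrel=4 candle=4 clay=9 gold=4
After 12 (craft candle): barrel=4 candle=8 clay=6 gold=4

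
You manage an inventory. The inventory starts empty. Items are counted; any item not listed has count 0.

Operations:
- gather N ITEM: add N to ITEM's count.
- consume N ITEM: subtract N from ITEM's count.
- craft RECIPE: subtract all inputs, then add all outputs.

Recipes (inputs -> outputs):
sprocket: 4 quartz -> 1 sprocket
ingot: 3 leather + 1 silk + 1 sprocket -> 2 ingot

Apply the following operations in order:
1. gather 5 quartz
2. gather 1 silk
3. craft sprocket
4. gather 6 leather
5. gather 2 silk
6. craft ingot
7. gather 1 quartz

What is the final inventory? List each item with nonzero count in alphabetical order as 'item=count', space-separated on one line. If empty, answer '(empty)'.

Answer: ingot=2 leather=3 quartz=2 silk=2

Derivation:
After 1 (gather 5 quartz): quartz=5
After 2 (gather 1 silk): quartz=5 silk=1
After 3 (craft sprocket): quartz=1 silk=1 sprocket=1
After 4 (gather 6 leather): leather=6 quartz=1 silk=1 sprocket=1
After 5 (gather 2 silk): leather=6 quartz=1 silk=3 sprocket=1
After 6 (craft ingot): ingot=2 leather=3 quartz=1 silk=2
After 7 (gather 1 quartz): ingot=2 leather=3 quartz=2 silk=2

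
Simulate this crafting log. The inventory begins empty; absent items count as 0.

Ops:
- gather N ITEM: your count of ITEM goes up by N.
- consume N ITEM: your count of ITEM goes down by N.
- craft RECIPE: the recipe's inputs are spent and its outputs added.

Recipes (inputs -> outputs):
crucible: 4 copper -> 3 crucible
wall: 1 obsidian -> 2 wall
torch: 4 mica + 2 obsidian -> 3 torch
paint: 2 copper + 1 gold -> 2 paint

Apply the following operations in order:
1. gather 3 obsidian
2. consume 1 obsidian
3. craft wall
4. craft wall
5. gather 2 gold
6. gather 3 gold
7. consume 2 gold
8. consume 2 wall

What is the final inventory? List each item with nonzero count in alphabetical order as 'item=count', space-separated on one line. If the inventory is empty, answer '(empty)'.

After 1 (gather 3 obsidian): obsidian=3
After 2 (consume 1 obsidian): obsidian=2
After 3 (craft wall): obsidian=1 wall=2
After 4 (craft wall): wall=4
After 5 (gather 2 gold): gold=2 wall=4
After 6 (gather 3 gold): gold=5 wall=4
After 7 (consume 2 gold): gold=3 wall=4
After 8 (consume 2 wall): gold=3 wall=2

Answer: gold=3 wall=2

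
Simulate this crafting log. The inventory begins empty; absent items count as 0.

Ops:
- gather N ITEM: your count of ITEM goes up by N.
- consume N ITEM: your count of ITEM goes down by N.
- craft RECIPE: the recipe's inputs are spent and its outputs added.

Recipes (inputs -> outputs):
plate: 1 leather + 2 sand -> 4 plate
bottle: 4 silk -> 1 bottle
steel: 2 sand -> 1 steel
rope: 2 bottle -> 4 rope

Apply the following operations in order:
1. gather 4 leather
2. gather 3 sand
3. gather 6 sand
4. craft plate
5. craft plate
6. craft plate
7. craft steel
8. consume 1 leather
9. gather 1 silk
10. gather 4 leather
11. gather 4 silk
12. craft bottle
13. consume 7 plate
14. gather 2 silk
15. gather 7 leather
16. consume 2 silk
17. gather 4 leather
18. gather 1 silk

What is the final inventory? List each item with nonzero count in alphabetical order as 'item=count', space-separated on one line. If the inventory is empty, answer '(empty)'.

Answer: bottle=1 leather=15 plate=5 sand=1 silk=2 steel=1

Derivation:
After 1 (gather 4 leather): leather=4
After 2 (gather 3 sand): leather=4 sand=3
After 3 (gather 6 sand): leather=4 sand=9
After 4 (craft plate): leather=3 plate=4 sand=7
After 5 (craft plate): leather=2 plate=8 sand=5
After 6 (craft plate): leather=1 plate=12 sand=3
After 7 (craft steel): leather=1 plate=12 sand=1 steel=1
After 8 (consume 1 leather): plate=12 sand=1 steel=1
After 9 (gather 1 silk): plate=12 sand=1 silk=1 steel=1
After 10 (gather 4 leather): leather=4 plate=12 sand=1 silk=1 steel=1
After 11 (gather 4 silk): leather=4 plate=12 sand=1 silk=5 steel=1
After 12 (craft bottle): bottle=1 leather=4 plate=12 sand=1 silk=1 steel=1
After 13 (consume 7 plate): bottle=1 leather=4 plate=5 sand=1 silk=1 steel=1
After 14 (gather 2 silk): bottle=1 leather=4 plate=5 sand=1 silk=3 steel=1
After 15 (gather 7 leather): bottle=1 leather=11 plate=5 sand=1 silk=3 steel=1
After 16 (consume 2 silk): bottle=1 leather=11 plate=5 sand=1 silk=1 steel=1
After 17 (gather 4 leather): bottle=1 leather=15 plate=5 sand=1 silk=1 steel=1
After 18 (gather 1 silk): bottle=1 leather=15 plate=5 sand=1 silk=2 steel=1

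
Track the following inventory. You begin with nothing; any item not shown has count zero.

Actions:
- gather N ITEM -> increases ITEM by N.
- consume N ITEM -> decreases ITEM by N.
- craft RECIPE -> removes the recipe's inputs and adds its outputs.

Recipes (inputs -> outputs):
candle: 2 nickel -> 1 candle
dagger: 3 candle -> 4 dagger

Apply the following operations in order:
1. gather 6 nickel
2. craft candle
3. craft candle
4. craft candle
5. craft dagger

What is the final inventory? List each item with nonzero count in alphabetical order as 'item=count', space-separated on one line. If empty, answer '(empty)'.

Answer: dagger=4

Derivation:
After 1 (gather 6 nickel): nickel=6
After 2 (craft candle): candle=1 nickel=4
After 3 (craft candle): candle=2 nickel=2
After 4 (craft candle): candle=3
After 5 (craft dagger): dagger=4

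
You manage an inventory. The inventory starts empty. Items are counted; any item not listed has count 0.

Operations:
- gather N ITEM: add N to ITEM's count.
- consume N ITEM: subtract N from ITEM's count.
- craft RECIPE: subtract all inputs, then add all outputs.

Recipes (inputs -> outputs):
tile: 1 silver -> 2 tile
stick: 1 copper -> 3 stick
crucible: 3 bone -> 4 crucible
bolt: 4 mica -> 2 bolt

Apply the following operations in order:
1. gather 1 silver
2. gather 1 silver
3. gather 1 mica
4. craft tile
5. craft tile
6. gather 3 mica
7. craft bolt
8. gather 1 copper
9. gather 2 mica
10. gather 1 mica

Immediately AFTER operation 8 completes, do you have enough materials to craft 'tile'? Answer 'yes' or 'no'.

After 1 (gather 1 silver): silver=1
After 2 (gather 1 silver): silver=2
After 3 (gather 1 mica): mica=1 silver=2
After 4 (craft tile): mica=1 silver=1 tile=2
After 5 (craft tile): mica=1 tile=4
After 6 (gather 3 mica): mica=4 tile=4
After 7 (craft bolt): bolt=2 tile=4
After 8 (gather 1 copper): bolt=2 copper=1 tile=4

Answer: no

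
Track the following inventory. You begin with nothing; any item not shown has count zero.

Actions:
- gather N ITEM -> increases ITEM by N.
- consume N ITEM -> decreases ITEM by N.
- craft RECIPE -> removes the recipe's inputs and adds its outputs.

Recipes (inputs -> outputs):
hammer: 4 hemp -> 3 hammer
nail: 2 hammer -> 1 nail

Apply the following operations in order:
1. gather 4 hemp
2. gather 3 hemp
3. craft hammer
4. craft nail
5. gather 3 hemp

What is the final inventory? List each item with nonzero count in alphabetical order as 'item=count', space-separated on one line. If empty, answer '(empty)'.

After 1 (gather 4 hemp): hemp=4
After 2 (gather 3 hemp): hemp=7
After 3 (craft hammer): hammer=3 hemp=3
After 4 (craft nail): hammer=1 hemp=3 nail=1
After 5 (gather 3 hemp): hammer=1 hemp=6 nail=1

Answer: hammer=1 hemp=6 nail=1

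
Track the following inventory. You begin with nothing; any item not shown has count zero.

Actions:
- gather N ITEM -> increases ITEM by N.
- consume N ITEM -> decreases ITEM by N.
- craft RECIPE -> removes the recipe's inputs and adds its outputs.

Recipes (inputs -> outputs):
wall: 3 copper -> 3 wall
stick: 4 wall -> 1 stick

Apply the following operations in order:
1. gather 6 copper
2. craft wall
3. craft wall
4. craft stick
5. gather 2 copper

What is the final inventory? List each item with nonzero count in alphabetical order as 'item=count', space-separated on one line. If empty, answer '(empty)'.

Answer: copper=2 stick=1 wall=2

Derivation:
After 1 (gather 6 copper): copper=6
After 2 (craft wall): copper=3 wall=3
After 3 (craft wall): wall=6
After 4 (craft stick): stick=1 wall=2
After 5 (gather 2 copper): copper=2 stick=1 wall=2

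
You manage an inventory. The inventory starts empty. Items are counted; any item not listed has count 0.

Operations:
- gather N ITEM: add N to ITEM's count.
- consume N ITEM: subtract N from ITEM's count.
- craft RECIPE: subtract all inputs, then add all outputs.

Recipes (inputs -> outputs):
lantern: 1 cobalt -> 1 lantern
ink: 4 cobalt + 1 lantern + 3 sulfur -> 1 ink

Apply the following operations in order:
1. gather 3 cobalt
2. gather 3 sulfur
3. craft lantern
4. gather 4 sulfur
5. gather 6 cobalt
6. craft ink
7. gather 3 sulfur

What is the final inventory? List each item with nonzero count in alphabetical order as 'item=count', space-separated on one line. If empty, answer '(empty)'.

After 1 (gather 3 cobalt): cobalt=3
After 2 (gather 3 sulfur): cobalt=3 sulfur=3
After 3 (craft lantern): cobalt=2 lantern=1 sulfur=3
After 4 (gather 4 sulfur): cobalt=2 lantern=1 sulfur=7
After 5 (gather 6 cobalt): cobalt=8 lantern=1 sulfur=7
After 6 (craft ink): cobalt=4 ink=1 sulfur=4
After 7 (gather 3 sulfur): cobalt=4 ink=1 sulfur=7

Answer: cobalt=4 ink=1 sulfur=7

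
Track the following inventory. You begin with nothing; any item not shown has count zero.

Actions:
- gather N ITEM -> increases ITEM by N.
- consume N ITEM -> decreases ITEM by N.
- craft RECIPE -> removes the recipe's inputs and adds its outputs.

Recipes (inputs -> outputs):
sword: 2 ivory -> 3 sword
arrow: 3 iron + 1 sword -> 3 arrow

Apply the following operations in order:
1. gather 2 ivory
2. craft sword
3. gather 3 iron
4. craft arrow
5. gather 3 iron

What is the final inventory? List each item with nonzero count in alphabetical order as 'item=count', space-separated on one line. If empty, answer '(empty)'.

Answer: arrow=3 iron=3 sword=2

Derivation:
After 1 (gather 2 ivory): ivory=2
After 2 (craft sword): sword=3
After 3 (gather 3 iron): iron=3 sword=3
After 4 (craft arrow): arrow=3 sword=2
After 5 (gather 3 iron): arrow=3 iron=3 sword=2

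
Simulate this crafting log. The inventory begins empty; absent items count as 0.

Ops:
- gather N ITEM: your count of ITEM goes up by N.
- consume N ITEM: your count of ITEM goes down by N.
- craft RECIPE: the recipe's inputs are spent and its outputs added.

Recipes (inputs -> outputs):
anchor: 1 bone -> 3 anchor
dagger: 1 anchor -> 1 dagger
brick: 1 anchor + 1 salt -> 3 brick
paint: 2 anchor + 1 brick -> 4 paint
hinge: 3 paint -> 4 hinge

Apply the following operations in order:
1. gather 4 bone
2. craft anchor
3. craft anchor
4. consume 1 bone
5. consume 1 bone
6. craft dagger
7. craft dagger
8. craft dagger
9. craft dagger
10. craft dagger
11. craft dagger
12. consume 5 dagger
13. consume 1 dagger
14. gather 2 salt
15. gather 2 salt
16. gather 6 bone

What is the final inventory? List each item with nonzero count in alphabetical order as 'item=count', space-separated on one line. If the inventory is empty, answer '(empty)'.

Answer: bone=6 salt=4

Derivation:
After 1 (gather 4 bone): bone=4
After 2 (craft anchor): anchor=3 bone=3
After 3 (craft anchor): anchor=6 bone=2
After 4 (consume 1 bone): anchor=6 bone=1
After 5 (consume 1 bone): anchor=6
After 6 (craft dagger): anchor=5 dagger=1
After 7 (craft dagger): anchor=4 dagger=2
After 8 (craft dagger): anchor=3 dagger=3
After 9 (craft dagger): anchor=2 dagger=4
After 10 (craft dagger): anchor=1 dagger=5
After 11 (craft dagger): dagger=6
After 12 (consume 5 dagger): dagger=1
After 13 (consume 1 dagger): (empty)
After 14 (gather 2 salt): salt=2
After 15 (gather 2 salt): salt=4
After 16 (gather 6 bone): bone=6 salt=4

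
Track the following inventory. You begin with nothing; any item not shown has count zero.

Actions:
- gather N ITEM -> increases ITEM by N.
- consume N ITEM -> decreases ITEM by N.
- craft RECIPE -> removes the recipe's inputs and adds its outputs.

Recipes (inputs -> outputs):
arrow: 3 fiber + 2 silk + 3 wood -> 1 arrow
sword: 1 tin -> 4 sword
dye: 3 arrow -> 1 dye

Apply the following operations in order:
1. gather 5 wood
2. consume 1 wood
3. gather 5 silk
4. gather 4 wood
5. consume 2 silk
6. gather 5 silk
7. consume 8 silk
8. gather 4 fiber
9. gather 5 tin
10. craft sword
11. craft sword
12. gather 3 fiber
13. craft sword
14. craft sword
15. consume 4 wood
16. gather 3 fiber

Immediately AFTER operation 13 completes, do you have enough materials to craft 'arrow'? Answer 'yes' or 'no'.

After 1 (gather 5 wood): wood=5
After 2 (consume 1 wood): wood=4
After 3 (gather 5 silk): silk=5 wood=4
After 4 (gather 4 wood): silk=5 wood=8
After 5 (consume 2 silk): silk=3 wood=8
After 6 (gather 5 silk): silk=8 wood=8
After 7 (consume 8 silk): wood=8
After 8 (gather 4 fiber): fiber=4 wood=8
After 9 (gather 5 tin): fiber=4 tin=5 wood=8
After 10 (craft sword): fiber=4 sword=4 tin=4 wood=8
After 11 (craft sword): fiber=4 sword=8 tin=3 wood=8
After 12 (gather 3 fiber): fiber=7 sword=8 tin=3 wood=8
After 13 (craft sword): fiber=7 sword=12 tin=2 wood=8

Answer: no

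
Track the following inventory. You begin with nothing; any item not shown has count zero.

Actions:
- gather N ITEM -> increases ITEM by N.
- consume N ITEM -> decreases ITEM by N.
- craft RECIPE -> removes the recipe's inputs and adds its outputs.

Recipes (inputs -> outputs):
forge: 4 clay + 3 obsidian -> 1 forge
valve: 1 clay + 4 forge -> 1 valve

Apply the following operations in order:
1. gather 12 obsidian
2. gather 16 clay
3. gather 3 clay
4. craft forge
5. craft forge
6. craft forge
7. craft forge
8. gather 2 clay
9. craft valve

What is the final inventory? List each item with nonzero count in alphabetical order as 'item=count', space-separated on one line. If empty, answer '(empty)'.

Answer: clay=4 valve=1

Derivation:
After 1 (gather 12 obsidian): obsidian=12
After 2 (gather 16 clay): clay=16 obsidian=12
After 3 (gather 3 clay): clay=19 obsidian=12
After 4 (craft forge): clay=15 forge=1 obsidian=9
After 5 (craft forge): clay=11 forge=2 obsidian=6
After 6 (craft forge): clay=7 forge=3 obsidian=3
After 7 (craft forge): clay=3 forge=4
After 8 (gather 2 clay): clay=5 forge=4
After 9 (craft valve): clay=4 valve=1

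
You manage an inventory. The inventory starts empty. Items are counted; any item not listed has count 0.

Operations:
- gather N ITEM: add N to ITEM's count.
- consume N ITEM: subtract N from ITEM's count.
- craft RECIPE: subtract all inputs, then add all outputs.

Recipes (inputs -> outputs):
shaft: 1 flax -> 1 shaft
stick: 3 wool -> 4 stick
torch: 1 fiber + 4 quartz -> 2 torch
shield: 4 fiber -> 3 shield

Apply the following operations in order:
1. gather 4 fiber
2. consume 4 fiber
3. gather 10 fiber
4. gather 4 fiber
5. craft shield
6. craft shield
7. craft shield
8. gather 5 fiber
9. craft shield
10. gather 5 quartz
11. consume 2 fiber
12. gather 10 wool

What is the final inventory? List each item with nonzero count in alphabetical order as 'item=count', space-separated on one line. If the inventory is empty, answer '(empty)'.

Answer: fiber=1 quartz=5 shield=12 wool=10

Derivation:
After 1 (gather 4 fiber): fiber=4
After 2 (consume 4 fiber): (empty)
After 3 (gather 10 fiber): fiber=10
After 4 (gather 4 fiber): fiber=14
After 5 (craft shield): fiber=10 shield=3
After 6 (craft shield): fiber=6 shield=6
After 7 (craft shield): fiber=2 shield=9
After 8 (gather 5 fiber): fiber=7 shield=9
After 9 (craft shield): fiber=3 shield=12
After 10 (gather 5 quartz): fiber=3 quartz=5 shield=12
After 11 (consume 2 fiber): fiber=1 quartz=5 shield=12
After 12 (gather 10 wool): fiber=1 quartz=5 shield=12 wool=10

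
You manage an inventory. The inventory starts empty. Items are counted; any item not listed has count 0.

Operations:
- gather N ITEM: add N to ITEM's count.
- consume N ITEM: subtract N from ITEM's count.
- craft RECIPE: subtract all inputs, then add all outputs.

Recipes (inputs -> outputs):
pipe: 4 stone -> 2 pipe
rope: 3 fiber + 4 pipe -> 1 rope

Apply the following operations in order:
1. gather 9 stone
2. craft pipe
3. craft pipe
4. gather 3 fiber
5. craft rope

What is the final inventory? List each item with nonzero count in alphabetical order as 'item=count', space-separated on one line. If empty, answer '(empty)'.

Answer: rope=1 stone=1

Derivation:
After 1 (gather 9 stone): stone=9
After 2 (craft pipe): pipe=2 stone=5
After 3 (craft pipe): pipe=4 stone=1
After 4 (gather 3 fiber): fiber=3 pipe=4 stone=1
After 5 (craft rope): rope=1 stone=1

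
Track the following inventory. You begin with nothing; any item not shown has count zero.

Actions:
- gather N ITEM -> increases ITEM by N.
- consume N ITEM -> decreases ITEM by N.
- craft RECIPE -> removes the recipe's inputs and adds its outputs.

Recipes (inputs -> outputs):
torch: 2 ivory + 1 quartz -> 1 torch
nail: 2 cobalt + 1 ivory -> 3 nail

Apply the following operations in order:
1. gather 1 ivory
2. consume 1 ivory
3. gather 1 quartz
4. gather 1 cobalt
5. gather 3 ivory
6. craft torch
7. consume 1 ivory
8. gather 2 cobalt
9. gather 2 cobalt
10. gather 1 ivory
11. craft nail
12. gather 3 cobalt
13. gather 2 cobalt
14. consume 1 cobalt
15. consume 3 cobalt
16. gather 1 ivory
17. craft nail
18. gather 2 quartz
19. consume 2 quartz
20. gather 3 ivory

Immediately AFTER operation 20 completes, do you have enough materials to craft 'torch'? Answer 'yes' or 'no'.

Answer: no

Derivation:
After 1 (gather 1 ivory): ivory=1
After 2 (consume 1 ivory): (empty)
After 3 (gather 1 quartz): quartz=1
After 4 (gather 1 cobalt): cobalt=1 quartz=1
After 5 (gather 3 ivory): cobalt=1 ivory=3 quartz=1
After 6 (craft torch): cobalt=1 ivory=1 torch=1
After 7 (consume 1 ivory): cobalt=1 torch=1
After 8 (gather 2 cobalt): cobalt=3 torch=1
After 9 (gather 2 cobalt): cobalt=5 torch=1
After 10 (gather 1 ivory): cobalt=5 ivory=1 torch=1
After 11 (craft nail): cobalt=3 nail=3 torch=1
After 12 (gather 3 cobalt): cobalt=6 nail=3 torch=1
After 13 (gather 2 cobalt): cobalt=8 nail=3 torch=1
After 14 (consume 1 cobalt): cobalt=7 nail=3 torch=1
After 15 (consume 3 cobalt): cobalt=4 nail=3 torch=1
After 16 (gather 1 ivory): cobalt=4 ivory=1 nail=3 torch=1
After 17 (craft nail): cobalt=2 nail=6 torch=1
After 18 (gather 2 quartz): cobalt=2 nail=6 quartz=2 torch=1
After 19 (consume 2 quartz): cobalt=2 nail=6 torch=1
After 20 (gather 3 ivory): cobalt=2 ivory=3 nail=6 torch=1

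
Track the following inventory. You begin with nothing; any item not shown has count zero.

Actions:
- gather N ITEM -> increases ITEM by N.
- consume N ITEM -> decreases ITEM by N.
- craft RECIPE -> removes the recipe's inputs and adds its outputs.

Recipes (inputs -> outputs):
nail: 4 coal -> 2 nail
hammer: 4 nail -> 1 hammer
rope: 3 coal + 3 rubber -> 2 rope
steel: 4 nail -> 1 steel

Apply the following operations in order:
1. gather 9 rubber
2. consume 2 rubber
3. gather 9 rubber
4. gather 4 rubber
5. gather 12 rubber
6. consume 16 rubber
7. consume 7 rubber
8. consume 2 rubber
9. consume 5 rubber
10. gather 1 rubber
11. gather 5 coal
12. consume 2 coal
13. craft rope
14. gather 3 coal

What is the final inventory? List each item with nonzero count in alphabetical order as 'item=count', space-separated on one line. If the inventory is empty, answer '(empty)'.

After 1 (gather 9 rubber): rubber=9
After 2 (consume 2 rubber): rubber=7
After 3 (gather 9 rubber): rubber=16
After 4 (gather 4 rubber): rubber=20
After 5 (gather 12 rubber): rubber=32
After 6 (consume 16 rubber): rubber=16
After 7 (consume 7 rubber): rubber=9
After 8 (consume 2 rubber): rubber=7
After 9 (consume 5 rubber): rubber=2
After 10 (gather 1 rubber): rubber=3
After 11 (gather 5 coal): coal=5 rubber=3
After 12 (consume 2 coal): coal=3 rubber=3
After 13 (craft rope): rope=2
After 14 (gather 3 coal): coal=3 rope=2

Answer: coal=3 rope=2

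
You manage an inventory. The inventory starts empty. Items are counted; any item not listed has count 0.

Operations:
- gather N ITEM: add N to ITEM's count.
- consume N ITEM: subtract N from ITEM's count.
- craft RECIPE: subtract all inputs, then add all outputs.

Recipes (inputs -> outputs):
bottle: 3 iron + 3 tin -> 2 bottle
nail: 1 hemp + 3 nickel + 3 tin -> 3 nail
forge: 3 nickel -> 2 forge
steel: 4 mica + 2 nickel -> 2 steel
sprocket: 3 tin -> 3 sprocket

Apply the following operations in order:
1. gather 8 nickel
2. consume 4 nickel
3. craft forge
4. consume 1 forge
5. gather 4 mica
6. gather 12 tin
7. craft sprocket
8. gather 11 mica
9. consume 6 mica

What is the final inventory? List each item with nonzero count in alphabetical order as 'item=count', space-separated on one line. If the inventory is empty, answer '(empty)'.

After 1 (gather 8 nickel): nickel=8
After 2 (consume 4 nickel): nickel=4
After 3 (craft forge): forge=2 nickel=1
After 4 (consume 1 forge): forge=1 nickel=1
After 5 (gather 4 mica): forge=1 mica=4 nickel=1
After 6 (gather 12 tin): forge=1 mica=4 nickel=1 tin=12
After 7 (craft sprocket): forge=1 mica=4 nickel=1 sprocket=3 tin=9
After 8 (gather 11 mica): forge=1 mica=15 nickel=1 sprocket=3 tin=9
After 9 (consume 6 mica): forge=1 mica=9 nickel=1 sprocket=3 tin=9

Answer: forge=1 mica=9 nickel=1 sprocket=3 tin=9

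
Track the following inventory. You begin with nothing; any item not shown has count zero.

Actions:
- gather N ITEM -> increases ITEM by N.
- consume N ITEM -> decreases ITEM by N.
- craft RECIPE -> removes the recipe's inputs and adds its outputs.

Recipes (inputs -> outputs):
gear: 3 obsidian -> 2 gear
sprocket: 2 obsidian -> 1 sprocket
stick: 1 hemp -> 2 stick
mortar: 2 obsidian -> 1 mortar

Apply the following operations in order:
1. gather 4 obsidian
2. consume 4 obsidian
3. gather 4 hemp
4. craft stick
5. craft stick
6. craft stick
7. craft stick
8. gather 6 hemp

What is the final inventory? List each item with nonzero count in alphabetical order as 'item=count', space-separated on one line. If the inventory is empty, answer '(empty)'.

After 1 (gather 4 obsidian): obsidian=4
After 2 (consume 4 obsidian): (empty)
After 3 (gather 4 hemp): hemp=4
After 4 (craft stick): hemp=3 stick=2
After 5 (craft stick): hemp=2 stick=4
After 6 (craft stick): hemp=1 stick=6
After 7 (craft stick): stick=8
After 8 (gather 6 hemp): hemp=6 stick=8

Answer: hemp=6 stick=8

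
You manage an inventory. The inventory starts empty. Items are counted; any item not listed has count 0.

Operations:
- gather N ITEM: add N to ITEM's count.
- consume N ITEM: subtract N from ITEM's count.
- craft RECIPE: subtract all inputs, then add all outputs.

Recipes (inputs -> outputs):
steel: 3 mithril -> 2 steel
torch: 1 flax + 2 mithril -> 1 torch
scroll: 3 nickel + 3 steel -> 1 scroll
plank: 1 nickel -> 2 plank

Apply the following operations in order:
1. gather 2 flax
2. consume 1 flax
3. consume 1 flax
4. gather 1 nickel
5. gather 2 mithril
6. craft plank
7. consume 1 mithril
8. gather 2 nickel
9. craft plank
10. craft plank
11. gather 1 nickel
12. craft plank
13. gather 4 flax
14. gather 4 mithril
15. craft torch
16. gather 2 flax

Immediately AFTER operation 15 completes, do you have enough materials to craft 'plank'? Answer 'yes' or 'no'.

Answer: no

Derivation:
After 1 (gather 2 flax): flax=2
After 2 (consume 1 flax): flax=1
After 3 (consume 1 flax): (empty)
After 4 (gather 1 nickel): nickel=1
After 5 (gather 2 mithril): mithril=2 nickel=1
After 6 (craft plank): mithril=2 plank=2
After 7 (consume 1 mithril): mithril=1 plank=2
After 8 (gather 2 nickel): mithril=1 nickel=2 plank=2
After 9 (craft plank): mithril=1 nickel=1 plank=4
After 10 (craft plank): mithril=1 plank=6
After 11 (gather 1 nickel): mithril=1 nickel=1 plank=6
After 12 (craft plank): mithril=1 plank=8
After 13 (gather 4 flax): flax=4 mithril=1 plank=8
After 14 (gather 4 mithril): flax=4 mithril=5 plank=8
After 15 (craft torch): flax=3 mithril=3 plank=8 torch=1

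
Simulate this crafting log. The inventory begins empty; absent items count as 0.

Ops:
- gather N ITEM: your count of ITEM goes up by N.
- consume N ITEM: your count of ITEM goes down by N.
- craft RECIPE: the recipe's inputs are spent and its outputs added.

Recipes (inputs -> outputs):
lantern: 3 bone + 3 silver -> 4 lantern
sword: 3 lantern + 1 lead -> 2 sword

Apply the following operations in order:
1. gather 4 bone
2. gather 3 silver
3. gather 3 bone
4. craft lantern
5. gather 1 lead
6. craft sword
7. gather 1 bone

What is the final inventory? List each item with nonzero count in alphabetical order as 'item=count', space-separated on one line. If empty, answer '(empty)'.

Answer: bone=5 lantern=1 sword=2

Derivation:
After 1 (gather 4 bone): bone=4
After 2 (gather 3 silver): bone=4 silver=3
After 3 (gather 3 bone): bone=7 silver=3
After 4 (craft lantern): bone=4 lantern=4
After 5 (gather 1 lead): bone=4 lantern=4 lead=1
After 6 (craft sword): bone=4 lantern=1 sword=2
After 7 (gather 1 bone): bone=5 lantern=1 sword=2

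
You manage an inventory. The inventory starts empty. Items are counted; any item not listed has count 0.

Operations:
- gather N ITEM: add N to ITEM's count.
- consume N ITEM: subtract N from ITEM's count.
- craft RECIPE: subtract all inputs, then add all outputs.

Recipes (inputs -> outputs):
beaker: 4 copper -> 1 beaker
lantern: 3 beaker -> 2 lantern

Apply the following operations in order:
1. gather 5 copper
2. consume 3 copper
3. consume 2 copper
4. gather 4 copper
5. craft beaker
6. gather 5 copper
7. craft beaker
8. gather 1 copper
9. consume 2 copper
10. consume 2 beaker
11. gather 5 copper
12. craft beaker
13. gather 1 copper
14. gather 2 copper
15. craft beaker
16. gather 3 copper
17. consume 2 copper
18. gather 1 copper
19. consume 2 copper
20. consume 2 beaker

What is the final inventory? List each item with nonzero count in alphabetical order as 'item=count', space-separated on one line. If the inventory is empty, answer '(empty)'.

After 1 (gather 5 copper): copper=5
After 2 (consume 3 copper): copper=2
After 3 (consume 2 copper): (empty)
After 4 (gather 4 copper): copper=4
After 5 (craft beaker): beaker=1
After 6 (gather 5 copper): beaker=1 copper=5
After 7 (craft beaker): beaker=2 copper=1
After 8 (gather 1 copper): beaker=2 copper=2
After 9 (consume 2 copper): beaker=2
After 10 (consume 2 beaker): (empty)
After 11 (gather 5 copper): copper=5
After 12 (craft beaker): beaker=1 copper=1
After 13 (gather 1 copper): beaker=1 copper=2
After 14 (gather 2 copper): beaker=1 copper=4
After 15 (craft beaker): beaker=2
After 16 (gather 3 copper): beaker=2 copper=3
After 17 (consume 2 copper): beaker=2 copper=1
After 18 (gather 1 copper): beaker=2 copper=2
After 19 (consume 2 copper): beaker=2
After 20 (consume 2 beaker): (empty)

Answer: (empty)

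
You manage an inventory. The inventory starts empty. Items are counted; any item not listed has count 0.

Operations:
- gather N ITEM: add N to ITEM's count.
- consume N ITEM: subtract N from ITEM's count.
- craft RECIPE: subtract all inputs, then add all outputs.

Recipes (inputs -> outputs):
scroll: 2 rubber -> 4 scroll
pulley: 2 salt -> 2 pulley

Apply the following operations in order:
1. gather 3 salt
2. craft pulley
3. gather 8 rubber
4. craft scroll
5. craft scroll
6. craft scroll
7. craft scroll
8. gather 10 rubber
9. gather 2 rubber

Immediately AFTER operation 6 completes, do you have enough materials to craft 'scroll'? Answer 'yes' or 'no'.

Answer: yes

Derivation:
After 1 (gather 3 salt): salt=3
After 2 (craft pulley): pulley=2 salt=1
After 3 (gather 8 rubber): pulley=2 rubber=8 salt=1
After 4 (craft scroll): pulley=2 rubber=6 salt=1 scroll=4
After 5 (craft scroll): pulley=2 rubber=4 salt=1 scroll=8
After 6 (craft scroll): pulley=2 rubber=2 salt=1 scroll=12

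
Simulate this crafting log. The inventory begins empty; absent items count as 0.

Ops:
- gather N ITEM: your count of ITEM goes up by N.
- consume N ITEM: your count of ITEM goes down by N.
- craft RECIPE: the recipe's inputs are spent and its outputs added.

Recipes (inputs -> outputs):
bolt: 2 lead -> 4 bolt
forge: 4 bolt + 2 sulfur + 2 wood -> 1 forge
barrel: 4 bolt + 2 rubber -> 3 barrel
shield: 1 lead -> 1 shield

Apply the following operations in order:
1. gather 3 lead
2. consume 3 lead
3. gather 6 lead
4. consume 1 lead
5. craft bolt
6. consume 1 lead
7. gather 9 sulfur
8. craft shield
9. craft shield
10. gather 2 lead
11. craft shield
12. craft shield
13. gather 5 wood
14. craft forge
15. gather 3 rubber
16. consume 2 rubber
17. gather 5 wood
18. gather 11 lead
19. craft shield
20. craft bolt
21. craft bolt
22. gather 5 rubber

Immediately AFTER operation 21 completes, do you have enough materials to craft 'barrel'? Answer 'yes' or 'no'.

After 1 (gather 3 lead): lead=3
After 2 (consume 3 lead): (empty)
After 3 (gather 6 lead): lead=6
After 4 (consume 1 lead): lead=5
After 5 (craft bolt): bolt=4 lead=3
After 6 (consume 1 lead): bolt=4 lead=2
After 7 (gather 9 sulfur): bolt=4 lead=2 sulfur=9
After 8 (craft shield): bolt=4 lead=1 shield=1 sulfur=9
After 9 (craft shield): bolt=4 shield=2 sulfur=9
After 10 (gather 2 lead): bolt=4 lead=2 shield=2 sulfur=9
After 11 (craft shield): bolt=4 lead=1 shield=3 sulfur=9
After 12 (craft shield): bolt=4 shield=4 sulfur=9
After 13 (gather 5 wood): bolt=4 shield=4 sulfur=9 wood=5
After 14 (craft forge): forge=1 shield=4 sulfur=7 wood=3
After 15 (gather 3 rubber): forge=1 rubber=3 shield=4 sulfur=7 wood=3
After 16 (consume 2 rubber): forge=1 rubber=1 shield=4 sulfur=7 wood=3
After 17 (gather 5 wood): forge=1 rubber=1 shield=4 sulfur=7 wood=8
After 18 (gather 11 lead): forge=1 lead=11 rubber=1 shield=4 sulfur=7 wood=8
After 19 (craft shield): forge=1 lead=10 rubber=1 shield=5 sulfur=7 wood=8
After 20 (craft bolt): bolt=4 forge=1 lead=8 rubber=1 shield=5 sulfur=7 wood=8
After 21 (craft bolt): bolt=8 forge=1 lead=6 rubber=1 shield=5 sulfur=7 wood=8

Answer: no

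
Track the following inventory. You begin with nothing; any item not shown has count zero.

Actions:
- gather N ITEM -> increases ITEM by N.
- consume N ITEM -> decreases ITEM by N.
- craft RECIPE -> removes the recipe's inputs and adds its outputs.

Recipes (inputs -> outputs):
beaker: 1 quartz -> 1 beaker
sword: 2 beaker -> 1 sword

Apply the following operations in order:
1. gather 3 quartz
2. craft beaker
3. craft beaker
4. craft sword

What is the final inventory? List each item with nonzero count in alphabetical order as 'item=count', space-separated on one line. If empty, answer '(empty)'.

Answer: quartz=1 sword=1

Derivation:
After 1 (gather 3 quartz): quartz=3
After 2 (craft beaker): beaker=1 quartz=2
After 3 (craft beaker): beaker=2 quartz=1
After 4 (craft sword): quartz=1 sword=1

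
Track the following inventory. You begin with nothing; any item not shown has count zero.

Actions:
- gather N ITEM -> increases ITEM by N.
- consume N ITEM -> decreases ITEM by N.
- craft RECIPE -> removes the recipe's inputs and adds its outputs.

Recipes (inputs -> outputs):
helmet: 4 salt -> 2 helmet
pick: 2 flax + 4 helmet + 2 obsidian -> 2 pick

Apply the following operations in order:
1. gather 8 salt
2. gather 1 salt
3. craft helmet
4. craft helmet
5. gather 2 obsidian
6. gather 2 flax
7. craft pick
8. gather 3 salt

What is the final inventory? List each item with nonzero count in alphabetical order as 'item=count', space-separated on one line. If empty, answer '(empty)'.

After 1 (gather 8 salt): salt=8
After 2 (gather 1 salt): salt=9
After 3 (craft helmet): helmet=2 salt=5
After 4 (craft helmet): helmet=4 salt=1
After 5 (gather 2 obsidian): helmet=4 obsidian=2 salt=1
After 6 (gather 2 flax): flax=2 helmet=4 obsidian=2 salt=1
After 7 (craft pick): pick=2 salt=1
After 8 (gather 3 salt): pick=2 salt=4

Answer: pick=2 salt=4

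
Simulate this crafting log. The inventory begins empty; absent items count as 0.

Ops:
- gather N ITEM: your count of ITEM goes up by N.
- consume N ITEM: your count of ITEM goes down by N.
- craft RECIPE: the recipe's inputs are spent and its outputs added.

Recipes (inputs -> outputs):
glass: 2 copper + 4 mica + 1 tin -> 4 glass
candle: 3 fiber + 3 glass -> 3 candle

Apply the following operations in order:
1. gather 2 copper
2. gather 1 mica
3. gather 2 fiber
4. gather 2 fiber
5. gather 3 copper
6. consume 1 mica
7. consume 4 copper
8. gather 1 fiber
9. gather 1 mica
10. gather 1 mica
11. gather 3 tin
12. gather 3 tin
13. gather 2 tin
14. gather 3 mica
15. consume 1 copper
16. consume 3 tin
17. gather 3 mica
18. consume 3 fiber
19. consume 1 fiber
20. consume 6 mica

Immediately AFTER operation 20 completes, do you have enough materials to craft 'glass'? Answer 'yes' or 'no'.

Answer: no

Derivation:
After 1 (gather 2 copper): copper=2
After 2 (gather 1 mica): copper=2 mica=1
After 3 (gather 2 fiber): copper=2 fiber=2 mica=1
After 4 (gather 2 fiber): copper=2 fiber=4 mica=1
After 5 (gather 3 copper): copper=5 fiber=4 mica=1
After 6 (consume 1 mica): copper=5 fiber=4
After 7 (consume 4 copper): copper=1 fiber=4
After 8 (gather 1 fiber): copper=1 fiber=5
After 9 (gather 1 mica): copper=1 fiber=5 mica=1
After 10 (gather 1 mica): copper=1 fiber=5 mica=2
After 11 (gather 3 tin): copper=1 fiber=5 mica=2 tin=3
After 12 (gather 3 tin): copper=1 fiber=5 mica=2 tin=6
After 13 (gather 2 tin): copper=1 fiber=5 mica=2 tin=8
After 14 (gather 3 mica): copper=1 fiber=5 mica=5 tin=8
After 15 (consume 1 copper): fiber=5 mica=5 tin=8
After 16 (consume 3 tin): fiber=5 mica=5 tin=5
After 17 (gather 3 mica): fiber=5 mica=8 tin=5
After 18 (consume 3 fiber): fiber=2 mica=8 tin=5
After 19 (consume 1 fiber): fiber=1 mica=8 tin=5
After 20 (consume 6 mica): fiber=1 mica=2 tin=5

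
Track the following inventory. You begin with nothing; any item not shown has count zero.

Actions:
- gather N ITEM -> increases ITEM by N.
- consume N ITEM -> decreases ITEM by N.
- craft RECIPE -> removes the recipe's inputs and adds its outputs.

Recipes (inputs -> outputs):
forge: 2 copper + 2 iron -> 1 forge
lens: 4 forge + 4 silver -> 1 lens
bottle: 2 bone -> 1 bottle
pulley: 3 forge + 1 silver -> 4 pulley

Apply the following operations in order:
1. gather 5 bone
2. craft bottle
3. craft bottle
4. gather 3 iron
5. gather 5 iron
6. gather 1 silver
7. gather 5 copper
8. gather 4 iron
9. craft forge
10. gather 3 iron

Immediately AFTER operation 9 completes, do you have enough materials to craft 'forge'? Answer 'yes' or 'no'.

After 1 (gather 5 bone): bone=5
After 2 (craft bottle): bone=3 bottle=1
After 3 (craft bottle): bone=1 bottle=2
After 4 (gather 3 iron): bone=1 bottle=2 iron=3
After 5 (gather 5 iron): bone=1 bottle=2 iron=8
After 6 (gather 1 silver): bone=1 bottle=2 iron=8 silver=1
After 7 (gather 5 copper): bone=1 bottle=2 copper=5 iron=8 silver=1
After 8 (gather 4 iron): bone=1 bottle=2 copper=5 iron=12 silver=1
After 9 (craft forge): bone=1 bottle=2 copper=3 forge=1 iron=10 silver=1

Answer: yes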